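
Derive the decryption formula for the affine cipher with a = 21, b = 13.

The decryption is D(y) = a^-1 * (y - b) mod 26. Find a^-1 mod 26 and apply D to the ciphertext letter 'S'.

Step 1: Find a^-1, the modular inverse of 21 mod 26.
Step 2: We need 21 * a^-1 = 1 (mod 26).
Step 3: 21 * 5 = 105 = 4 * 26 + 1, so a^-1 = 5.
Step 4: D(y) = 5(y - 13) mod 26.
Step 5: Apply to 'S' (y = 18): D(18) = 5 * (18 - 13) mod 26 = 5 * 5 mod 26 = 25 -> 'Z'.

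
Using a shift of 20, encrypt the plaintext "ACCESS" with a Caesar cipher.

Step 1: For each letter, shift forward by 20 positions (mod 26).
  A (position 0) -> position (0+20) mod 26 = 20 -> U
  C (position 2) -> position (2+20) mod 26 = 22 -> W
  C (position 2) -> position (2+20) mod 26 = 22 -> W
  E (position 4) -> position (4+20) mod 26 = 24 -> Y
  S (position 18) -> position (18+20) mod 26 = 12 -> M
  S (position 18) -> position (18+20) mod 26 = 12 -> M
Result: UWWYMM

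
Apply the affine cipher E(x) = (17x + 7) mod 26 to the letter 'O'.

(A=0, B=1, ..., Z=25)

Step 1: Convert 'O' to number: x = 14.
Step 2: E(14) = (17 * 14 + 7) mod 26 = 245 mod 26 = 11.
Step 3: Convert 11 back to letter: L.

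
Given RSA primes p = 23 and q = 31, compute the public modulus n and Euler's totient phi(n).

Step 1: n = p * q = 23 * 31 = 713.
Step 2: phi(n) = (p-1)(q-1) = 22 * 30 = 660.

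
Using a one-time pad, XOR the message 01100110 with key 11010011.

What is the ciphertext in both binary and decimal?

Step 1: Write out the XOR operation bit by bit:
  Message: 01100110
  Key:     11010011
  XOR:     10110101
Step 2: Convert to decimal: 10110101 = 181.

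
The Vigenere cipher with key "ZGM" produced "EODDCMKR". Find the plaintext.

Step 1: Extend key: ZGMZGMZG
Step 2: Decrypt each letter (c - k) mod 26:
  E(4) - Z(25) = (4-25) mod 26 = 5 = F
  O(14) - G(6) = (14-6) mod 26 = 8 = I
  D(3) - M(12) = (3-12) mod 26 = 17 = R
  D(3) - Z(25) = (3-25) mod 26 = 4 = E
  C(2) - G(6) = (2-6) mod 26 = 22 = W
  M(12) - M(12) = (12-12) mod 26 = 0 = A
  K(10) - Z(25) = (10-25) mod 26 = 11 = L
  R(17) - G(6) = (17-6) mod 26 = 11 = L
Plaintext: FIREWALL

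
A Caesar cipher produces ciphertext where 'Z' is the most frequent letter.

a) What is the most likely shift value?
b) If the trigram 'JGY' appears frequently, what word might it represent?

Step 1: In English, 'E' is the most frequent letter (12.7%).
Step 2: The most frequent ciphertext letter is 'Z' (position 25).
Step 3: Shift = (25 - 4) mod 26 = 21.
Step 4: Decrypt 'JGY' by shifting back 21:
  J -> O
  G -> L
  Y -> D
Step 5: 'JGY' decrypts to 'OLD'.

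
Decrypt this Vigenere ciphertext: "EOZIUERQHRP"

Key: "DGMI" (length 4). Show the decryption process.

Step 1: Key 'DGMI' has length 4. Extended key: DGMIDGMIDGM
Step 2: Decrypt each position:
  E(4) - D(3) = 1 = B
  O(14) - G(6) = 8 = I
  Z(25) - M(12) = 13 = N
  I(8) - I(8) = 0 = A
  U(20) - D(3) = 17 = R
  E(4) - G(6) = 24 = Y
  R(17) - M(12) = 5 = F
  Q(16) - I(8) = 8 = I
  H(7) - D(3) = 4 = E
  R(17) - G(6) = 11 = L
  P(15) - M(12) = 3 = D
Plaintext: BINARYFIELD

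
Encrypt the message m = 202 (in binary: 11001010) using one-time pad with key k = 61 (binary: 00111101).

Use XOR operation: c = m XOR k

Step 1: Write out the XOR operation bit by bit:
  Message: 11001010
  Key:     00111101
  XOR:     11110111
Step 2: Convert to decimal: 11110111 = 247.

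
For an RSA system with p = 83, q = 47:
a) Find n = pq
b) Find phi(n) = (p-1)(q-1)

Step 1: n = p * q = 83 * 47 = 3901.
Step 2: phi(n) = (p-1)(q-1) = 82 * 46 = 3772.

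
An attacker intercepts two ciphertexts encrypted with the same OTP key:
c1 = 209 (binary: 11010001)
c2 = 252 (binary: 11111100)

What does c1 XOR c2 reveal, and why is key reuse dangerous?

Step 1: c1 XOR c2 = (m1 XOR k) XOR (m2 XOR k).
Step 2: By XOR associativity/commutativity: = m1 XOR m2 XOR k XOR k = m1 XOR m2.
Step 3: 11010001 XOR 11111100 = 00101101 = 45.
Step 4: The key cancels out! An attacker learns m1 XOR m2 = 45, revealing the relationship between plaintexts.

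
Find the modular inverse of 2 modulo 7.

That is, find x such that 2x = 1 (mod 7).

Step 1: We need x such that 2 * x = 1 (mod 7).
Step 2: Using the extended Euclidean algorithm or trial:
  2 * 4 = 8 = 1 * 7 + 1.
Step 3: Since 8 mod 7 = 1, the inverse is x = 4.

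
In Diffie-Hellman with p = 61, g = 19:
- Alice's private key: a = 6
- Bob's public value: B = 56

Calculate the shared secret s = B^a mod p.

Step 1: s = B^a mod p = 56^6 mod 61.
  56^1 mod 61 = 56
  56^2 mod 61 = (56 * 56) mod 61 = 25
  56^3 mod 61 = (25 * 56) mod 61 = 58
  56^4 mod 61 = (58 * 56) mod 61 = 15
  56^5 mod 61 = (15 * 56) mod 61 = 47
  56^6 mod 61 = (47 * 56) mod 61 = 9
Result: shared secret = 9.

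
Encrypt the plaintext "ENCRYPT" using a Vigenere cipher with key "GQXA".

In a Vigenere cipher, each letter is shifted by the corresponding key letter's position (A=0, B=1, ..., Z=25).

Step 1: Repeat key to match plaintext length:
  Plaintext: ENCRYPT
  Key:       GQXAGQX
Step 2: Encrypt each letter:
  E(4) + G(6) = (4+6) mod 26 = 10 = K
  N(13) + Q(16) = (13+16) mod 26 = 3 = D
  C(2) + X(23) = (2+23) mod 26 = 25 = Z
  R(17) + A(0) = (17+0) mod 26 = 17 = R
  Y(24) + G(6) = (24+6) mod 26 = 4 = E
  P(15) + Q(16) = (15+16) mod 26 = 5 = F
  T(19) + X(23) = (19+23) mod 26 = 16 = Q
Ciphertext: KDZREFQ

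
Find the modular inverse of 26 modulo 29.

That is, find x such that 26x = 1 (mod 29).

Step 1: We need x such that 26 * x = 1 (mod 29).
Step 2: Using the extended Euclidean algorithm or trial:
  26 * 19 = 494 = 17 * 29 + 1.
Step 3: Since 494 mod 29 = 1, the inverse is x = 19.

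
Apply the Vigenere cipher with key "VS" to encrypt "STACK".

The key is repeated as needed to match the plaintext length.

Step 1: Repeat key to match plaintext length:
  Plaintext: STACK
  Key:       VSVSV
Step 2: Encrypt each letter:
  S(18) + V(21) = (18+21) mod 26 = 13 = N
  T(19) + S(18) = (19+18) mod 26 = 11 = L
  A(0) + V(21) = (0+21) mod 26 = 21 = V
  C(2) + S(18) = (2+18) mod 26 = 20 = U
  K(10) + V(21) = (10+21) mod 26 = 5 = F
Ciphertext: NLVUF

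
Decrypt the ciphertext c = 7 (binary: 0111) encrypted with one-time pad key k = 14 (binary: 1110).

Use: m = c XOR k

Step 1: XOR ciphertext with key:
  Ciphertext: 0111
  Key:        1110
  XOR:        1001
Step 2: Plaintext = 1001 = 9 in decimal.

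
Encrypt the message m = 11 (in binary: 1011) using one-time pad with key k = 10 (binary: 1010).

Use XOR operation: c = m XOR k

Step 1: Write out the XOR operation bit by bit:
  Message: 1011
  Key:     1010
  XOR:     0001
Step 2: Convert to decimal: 0001 = 1.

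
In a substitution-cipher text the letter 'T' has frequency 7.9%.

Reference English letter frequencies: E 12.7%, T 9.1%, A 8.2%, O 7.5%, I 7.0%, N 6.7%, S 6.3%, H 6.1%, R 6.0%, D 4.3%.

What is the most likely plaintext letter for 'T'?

Step 1: The observed frequency is 7.9%.
Step 2: Compare with English frequencies:
  E: 12.7% (difference: 4.8%)
  T: 9.1% (difference: 1.2%)
  A: 8.2% (difference: 0.3%) <-- closest
  O: 7.5% (difference: 0.4%)
  I: 7.0% (difference: 0.9%)
  N: 6.7% (difference: 1.2%)
  S: 6.3% (difference: 1.6%)
  H: 6.1% (difference: 1.8%)
  R: 6.0% (difference: 1.9%)
  D: 4.3% (difference: 3.6%)
Step 3: 'T' most likely represents 'A' (frequency 8.2%).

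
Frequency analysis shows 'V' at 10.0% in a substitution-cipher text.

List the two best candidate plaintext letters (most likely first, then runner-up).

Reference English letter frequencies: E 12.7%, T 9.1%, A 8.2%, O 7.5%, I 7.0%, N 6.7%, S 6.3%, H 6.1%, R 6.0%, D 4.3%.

Step 1: Observed frequency of 'V' is 10.0%.
Step 2: Compute distances to each reference frequency and sort:
  T (9.1%): difference = 0.9% <-- BEST
  A (8.2%): difference = 1.8% <-- RUNNER-UP
  O (7.5%): difference = 2.5%
  E (12.7%): difference = 2.7%
  I (7.0%): difference = 3.0%
Step 3: Most likely is 'T' (9.1%, diff 0.9%); second most likely is 'A' (8.2%, diff 1.8%).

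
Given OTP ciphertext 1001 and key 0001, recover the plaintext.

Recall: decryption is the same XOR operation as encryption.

Step 1: XOR ciphertext with key:
  Ciphertext: 1001
  Key:        0001
  XOR:        1000
Step 2: Plaintext = 1000 = 8 in decimal.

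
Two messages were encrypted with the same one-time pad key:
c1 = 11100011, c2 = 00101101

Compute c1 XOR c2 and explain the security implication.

Step 1: c1 XOR c2 = (m1 XOR k) XOR (m2 XOR k).
Step 2: By XOR associativity/commutativity: = m1 XOR m2 XOR k XOR k = m1 XOR m2.
Step 3: 11100011 XOR 00101101 = 11001110 = 206.
Step 4: The key cancels out! An attacker learns m1 XOR m2 = 206, revealing the relationship between plaintexts.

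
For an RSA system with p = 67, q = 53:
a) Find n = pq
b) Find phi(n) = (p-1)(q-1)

Step 1: n = p * q = 67 * 53 = 3551.
Step 2: phi(n) = (p-1)(q-1) = 66 * 52 = 3432.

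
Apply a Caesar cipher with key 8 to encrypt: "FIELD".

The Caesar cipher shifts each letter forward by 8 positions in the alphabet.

Step 1: For each letter, shift forward by 8 positions (mod 26).
  F (position 5) -> position (5+8) mod 26 = 13 -> N
  I (position 8) -> position (8+8) mod 26 = 16 -> Q
  E (position 4) -> position (4+8) mod 26 = 12 -> M
  L (position 11) -> position (11+8) mod 26 = 19 -> T
  D (position 3) -> position (3+8) mod 26 = 11 -> L
Result: NQMTL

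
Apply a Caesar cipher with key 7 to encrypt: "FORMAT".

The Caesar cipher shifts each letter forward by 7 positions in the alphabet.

Step 1: For each letter, shift forward by 7 positions (mod 26).
  F (position 5) -> position (5+7) mod 26 = 12 -> M
  O (position 14) -> position (14+7) mod 26 = 21 -> V
  R (position 17) -> position (17+7) mod 26 = 24 -> Y
  M (position 12) -> position (12+7) mod 26 = 19 -> T
  A (position 0) -> position (0+7) mod 26 = 7 -> H
  T (position 19) -> position (19+7) mod 26 = 0 -> A
Result: MVYTHA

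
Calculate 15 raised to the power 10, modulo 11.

Step 1: Compute 15^10 mod 11 step by step, reducing modulo 11 at each step.
  15^1 mod 11 = 4
  15^2 mod 11 = (4 * 15) mod 11 = 5
  15^3 mod 11 = (5 * 15) mod 11 = 9
  15^4 mod 11 = (9 * 15) mod 11 = 3
  15^5 mod 11 = (3 * 15) mod 11 = 1
  15^6 mod 11 = (1 * 15) mod 11 = 4
  15^7 mod 11 = (4 * 15) mod 11 = 5
  15^8 mod 11 = (5 * 15) mod 11 = 9
  15^9 mod 11 = (9 * 15) mod 11 = 3
  15^10 mod 11 = (3 * 15) mod 11 = 1
Step 2: Result = 1.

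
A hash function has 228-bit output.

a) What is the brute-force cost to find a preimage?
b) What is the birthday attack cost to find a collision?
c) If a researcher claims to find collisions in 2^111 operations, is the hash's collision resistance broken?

Step 1: Preimage resistance requires brute-force of 2^228 operations.
Step 2: Collision resistance (birthday bound) = 2^(228/2) = 2^114.
Step 3: The claimed attack costs 2^111 operations.
Step 4: Since 2^111 < 2^114, the claimed attack beats the generic birthday bound, so collision resistance is broken.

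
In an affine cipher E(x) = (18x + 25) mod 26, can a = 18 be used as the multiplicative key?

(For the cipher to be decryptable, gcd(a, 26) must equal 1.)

Step 1: Compute gcd(18, 26).
Step 2: gcd(18, 26) = 2.
Since gcd = 2 != 1, 18 shares a common factor with 26, so it cannot be used.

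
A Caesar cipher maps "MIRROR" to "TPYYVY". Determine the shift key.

Step 1: Compare first letters: M (position 12) -> T (position 19).
Step 2: Shift = (19 - 12) mod 26 = 7.
The shift value is 7.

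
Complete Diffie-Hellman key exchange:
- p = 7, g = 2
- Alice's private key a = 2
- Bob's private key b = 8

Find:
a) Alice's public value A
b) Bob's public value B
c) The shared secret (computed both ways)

Step 1: A = g^a mod p = 2^2 mod 7 = 4.
Step 2: B = g^b mod p = 2^8 mod 7 = 4.
Step 3: Alice computes s = B^a mod p = 4^2 mod 7 = 2.
Step 4: Bob computes s = A^b mod p = 4^8 mod 7 = 2.
Both sides agree: shared secret = 2.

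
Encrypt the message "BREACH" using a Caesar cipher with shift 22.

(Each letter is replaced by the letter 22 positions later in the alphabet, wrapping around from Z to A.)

Step 1: For each letter, shift forward by 22 positions (mod 26).
  B (position 1) -> position (1+22) mod 26 = 23 -> X
  R (position 17) -> position (17+22) mod 26 = 13 -> N
  E (position 4) -> position (4+22) mod 26 = 0 -> A
  A (position 0) -> position (0+22) mod 26 = 22 -> W
  C (position 2) -> position (2+22) mod 26 = 24 -> Y
  H (position 7) -> position (7+22) mod 26 = 3 -> D
Result: XNAWYD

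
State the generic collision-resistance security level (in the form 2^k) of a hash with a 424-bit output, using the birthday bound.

Step 1: The birthday paradox gives collision probability ~50% after sqrt(2^n) = 2^(n/2) hashes.
Step 2: For 424-bit output: 2^(424/2) = 2^212.
Step 3: Approximately 2^212 hash computations needed.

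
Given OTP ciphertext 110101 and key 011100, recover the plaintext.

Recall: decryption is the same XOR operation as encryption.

Step 1: XOR ciphertext with key:
  Ciphertext: 110101
  Key:        011100
  XOR:        101001
Step 2: Plaintext = 101001 = 41 in decimal.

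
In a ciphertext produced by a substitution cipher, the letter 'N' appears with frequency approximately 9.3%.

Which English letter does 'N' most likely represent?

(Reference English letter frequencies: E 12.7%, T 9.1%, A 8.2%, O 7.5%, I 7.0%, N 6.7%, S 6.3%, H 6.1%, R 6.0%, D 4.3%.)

Step 1: The observed frequency is 9.3%.
Step 2: Compare with English frequencies:
  E: 12.7% (difference: 3.4%)
  T: 9.1% (difference: 0.2%) <-- closest
  A: 8.2% (difference: 1.1%)
  O: 7.5% (difference: 1.8%)
  I: 7.0% (difference: 2.3%)
  N: 6.7% (difference: 2.6%)
  S: 6.3% (difference: 3.0%)
  H: 6.1% (difference: 3.2%)
  R: 6.0% (difference: 3.3%)
  D: 4.3% (difference: 5.0%)
Step 3: 'N' most likely represents 'T' (frequency 9.1%).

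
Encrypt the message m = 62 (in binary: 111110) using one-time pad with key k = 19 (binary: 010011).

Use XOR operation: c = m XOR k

Step 1: Write out the XOR operation bit by bit:
  Message: 111110
  Key:     010011
  XOR:     101101
Step 2: Convert to decimal: 101101 = 45.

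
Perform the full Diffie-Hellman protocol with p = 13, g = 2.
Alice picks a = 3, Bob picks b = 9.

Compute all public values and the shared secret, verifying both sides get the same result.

Step 1: A = g^a mod p = 2^3 mod 13 = 8.
Step 2: B = g^b mod p = 2^9 mod 13 = 5.
Step 3: Alice computes s = B^a mod p = 5^3 mod 13 = 8.
Step 4: Bob computes s = A^b mod p = 8^9 mod 13 = 8.
Both sides agree: shared secret = 8.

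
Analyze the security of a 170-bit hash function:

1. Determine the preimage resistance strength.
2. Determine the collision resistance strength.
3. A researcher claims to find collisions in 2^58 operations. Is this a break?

Step 1: Preimage resistance requires brute-force of 2^170 operations.
Step 2: Collision resistance (birthday bound) = 2^(170/2) = 2^85.
Step 3: The claimed attack costs 2^58 operations.
Step 4: Since 2^58 < 2^85, the claimed attack beats the generic birthday bound, so collision resistance is broken.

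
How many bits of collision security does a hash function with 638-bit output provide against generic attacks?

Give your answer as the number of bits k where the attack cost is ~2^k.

Step 1: The hash has a 638-bit output.
Step 2: Collision resistance means it should be infeasible to find any x != y with h(x) = h(y).
By the birthday bound, a generic collision search succeeds after about sqrt(2^638) = 2^(638/2) = 2^319 evaluations.
Step 3: Security level = 319 bits.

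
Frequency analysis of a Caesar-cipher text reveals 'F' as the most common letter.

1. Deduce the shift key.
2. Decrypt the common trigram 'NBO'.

Step 1: In English, 'E' is the most frequent letter (12.7%).
Step 2: The most frequent ciphertext letter is 'F' (position 5).
Step 3: Shift = (5 - 4) mod 26 = 1.
Step 4: Decrypt 'NBO' by shifting back 1:
  N -> M
  B -> A
  O -> N
Step 5: 'NBO' decrypts to 'MAN'.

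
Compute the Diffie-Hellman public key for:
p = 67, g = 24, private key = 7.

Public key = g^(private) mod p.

Step 1: A = g^a mod p = 24^7 mod 67.
  24^1 mod 67 = 24
  24^2 mod 67 = (24 * 24) mod 67 = 40
  24^3 mod 67 = (40 * 24) mod 67 = 22
  24^4 mod 67 = (22 * 24) mod 67 = 59
  24^5 mod 67 = (59 * 24) mod 67 = 9
  24^6 mod 67 = (9 * 24) mod 67 = 15
  24^7 mod 67 = (15 * 24) mod 67 = 25
Result: A = 25.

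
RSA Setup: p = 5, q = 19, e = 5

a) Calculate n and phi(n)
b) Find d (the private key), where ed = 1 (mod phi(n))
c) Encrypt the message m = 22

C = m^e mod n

Step 1: n = 5 * 19 = 95.
Step 2: phi(n) = (5-1)(19-1) = 4 * 18 = 72.
Step 3: Find d = 5^(-1) mod 72 = 29.
  Verify: 5 * 29 = 145 = 1 (mod 72).
Step 4: C = 22^5 mod 95 = 72.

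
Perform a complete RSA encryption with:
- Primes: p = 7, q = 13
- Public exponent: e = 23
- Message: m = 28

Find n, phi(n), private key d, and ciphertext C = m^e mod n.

Step 1: n = 7 * 13 = 91.
Step 2: phi(n) = (7-1)(13-1) = 6 * 12 = 72.
Step 3: Find d = 23^(-1) mod 72 = 47.
  Verify: 23 * 47 = 1081 = 1 (mod 72).
Step 4: C = 28^23 mod 91 = 7.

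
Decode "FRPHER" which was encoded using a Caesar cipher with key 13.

Step 1: Reverse the shift by subtracting 13 from each letter position.
  F (position 5) -> position (5-13) mod 26 = 18 -> S
  R (position 17) -> position (17-13) mod 26 = 4 -> E
  P (position 15) -> position (15-13) mod 26 = 2 -> C
  H (position 7) -> position (7-13) mod 26 = 20 -> U
  E (position 4) -> position (4-13) mod 26 = 17 -> R
  R (position 17) -> position (17-13) mod 26 = 4 -> E
Decrypted message: SECURE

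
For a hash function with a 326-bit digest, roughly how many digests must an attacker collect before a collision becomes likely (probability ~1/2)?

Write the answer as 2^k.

Step 1: The birthday paradox gives collision probability ~50% after sqrt(2^n) = 2^(n/2) hashes.
Step 2: For 326-bit output: 2^(326/2) = 2^163.
Step 3: Approximately 2^163 hash computations needed.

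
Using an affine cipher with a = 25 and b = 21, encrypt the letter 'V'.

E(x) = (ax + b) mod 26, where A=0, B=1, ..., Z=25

Step 1: Convert 'V' to number: x = 21.
Step 2: E(21) = (25 * 21 + 21) mod 26 = 546 mod 26 = 0.
Step 3: Convert 0 back to letter: A.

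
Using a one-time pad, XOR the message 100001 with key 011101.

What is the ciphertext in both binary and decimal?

Step 1: Write out the XOR operation bit by bit:
  Message: 100001
  Key:     011101
  XOR:     111100
Step 2: Convert to decimal: 111100 = 60.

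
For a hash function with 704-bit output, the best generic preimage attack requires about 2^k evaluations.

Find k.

Step 1: The hash has a 704-bit output.
Step 2: Preimage resistance means: given a digest h(x), it should be infeasible to find any input that hashes to it.
With a 704-bit output there are 2^704 possible digests, so a generic brute-force preimage search costs about 2^704 evaluations.
Step 3: Security level = 704 bits.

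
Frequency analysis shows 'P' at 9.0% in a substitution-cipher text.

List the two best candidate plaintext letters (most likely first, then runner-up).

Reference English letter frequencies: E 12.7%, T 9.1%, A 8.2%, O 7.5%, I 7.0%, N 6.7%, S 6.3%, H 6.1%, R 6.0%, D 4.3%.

Step 1: Observed frequency of 'P' is 9.0%.
Step 2: Compute distances to each reference frequency and sort:
  T (9.1%): difference = 0.1% <-- BEST
  A (8.2%): difference = 0.8% <-- RUNNER-UP
  O (7.5%): difference = 1.5%
  I (7.0%): difference = 2.0%
  N (6.7%): difference = 2.3%
Step 3: Most likely is 'T' (9.1%, diff 0.1%); second most likely is 'A' (8.2%, diff 0.8%).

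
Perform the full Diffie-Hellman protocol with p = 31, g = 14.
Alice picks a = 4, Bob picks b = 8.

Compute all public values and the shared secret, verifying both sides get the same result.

Step 1: A = g^a mod p = 14^4 mod 31 = 7.
Step 2: B = g^b mod p = 14^8 mod 31 = 18.
Step 3: Alice computes s = B^a mod p = 18^4 mod 31 = 10.
Step 4: Bob computes s = A^b mod p = 7^8 mod 31 = 10.
Both sides agree: shared secret = 10.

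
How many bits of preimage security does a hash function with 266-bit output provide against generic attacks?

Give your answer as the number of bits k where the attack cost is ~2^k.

Step 1: The hash has a 266-bit output.
Step 2: Preimage resistance means: given a digest h(x), it should be infeasible to find any input that hashes to it.
With a 266-bit output there are 2^266 possible digests, so a generic brute-force preimage search costs about 2^266 evaluations.
Step 3: Security level = 266 bits.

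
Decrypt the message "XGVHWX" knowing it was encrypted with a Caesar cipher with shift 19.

Step 1: Reverse the shift by subtracting 19 from each letter position.
  X (position 23) -> position (23-19) mod 26 = 4 -> E
  G (position 6) -> position (6-19) mod 26 = 13 -> N
  V (position 21) -> position (21-19) mod 26 = 2 -> C
  H (position 7) -> position (7-19) mod 26 = 14 -> O
  W (position 22) -> position (22-19) mod 26 = 3 -> D
  X (position 23) -> position (23-19) mod 26 = 4 -> E
Decrypted message: ENCODE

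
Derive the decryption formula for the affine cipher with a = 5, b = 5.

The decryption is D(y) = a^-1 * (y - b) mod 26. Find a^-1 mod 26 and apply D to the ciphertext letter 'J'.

Step 1: Find a^-1, the modular inverse of 5 mod 26.
Step 2: We need 5 * a^-1 = 1 (mod 26).
Step 3: 5 * 21 = 105 = 4 * 26 + 1, so a^-1 = 21.
Step 4: D(y) = 21(y - 5) mod 26.
Step 5: Apply to 'J' (y = 9): D(9) = 21 * (9 - 5) mod 26 = 21 * 4 mod 26 = 6 -> 'G'.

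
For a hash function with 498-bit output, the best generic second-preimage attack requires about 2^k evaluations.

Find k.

Step 1: The hash has a 498-bit output.
Step 2: Second-preimage resistance means: given a specific input x, it should be infeasible to find a different y with h(y) = h(x).
With a 498-bit output, a generic search for a second preimage costs about 2^498 evaluations (each trial matches the fixed target with probability 2^-498).
Step 3: Security level = 498 bits.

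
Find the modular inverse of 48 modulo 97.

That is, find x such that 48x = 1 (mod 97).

Step 1: We need x such that 48 * x = 1 (mod 97).
Step 2: Using the extended Euclidean algorithm or trial:
  48 * 95 = 4560 = 47 * 97 + 1.
Step 3: Since 4560 mod 97 = 1, the inverse is x = 95.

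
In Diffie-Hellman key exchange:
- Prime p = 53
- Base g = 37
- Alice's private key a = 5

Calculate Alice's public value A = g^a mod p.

Step 1: A = g^a mod p = 37^5 mod 53.
  37^1 mod 53 = 37
  37^2 mod 53 = (37 * 37) mod 53 = 44
  37^3 mod 53 = (44 * 37) mod 53 = 38
  37^4 mod 53 = (38 * 37) mod 53 = 28
  37^5 mod 53 = (28 * 37) mod 53 = 29
Result: A = 29.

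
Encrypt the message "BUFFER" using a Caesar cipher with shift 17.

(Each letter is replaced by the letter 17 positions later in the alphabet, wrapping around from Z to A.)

Step 1: For each letter, shift forward by 17 positions (mod 26).
  B (position 1) -> position (1+17) mod 26 = 18 -> S
  U (position 20) -> position (20+17) mod 26 = 11 -> L
  F (position 5) -> position (5+17) mod 26 = 22 -> W
  F (position 5) -> position (5+17) mod 26 = 22 -> W
  E (position 4) -> position (4+17) mod 26 = 21 -> V
  R (position 17) -> position (17+17) mod 26 = 8 -> I
Result: SLWWVI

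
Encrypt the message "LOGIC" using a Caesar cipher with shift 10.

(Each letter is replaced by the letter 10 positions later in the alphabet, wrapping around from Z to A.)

Step 1: For each letter, shift forward by 10 positions (mod 26).
  L (position 11) -> position (11+10) mod 26 = 21 -> V
  O (position 14) -> position (14+10) mod 26 = 24 -> Y
  G (position 6) -> position (6+10) mod 26 = 16 -> Q
  I (position 8) -> position (8+10) mod 26 = 18 -> S
  C (position 2) -> position (2+10) mod 26 = 12 -> M
Result: VYQSM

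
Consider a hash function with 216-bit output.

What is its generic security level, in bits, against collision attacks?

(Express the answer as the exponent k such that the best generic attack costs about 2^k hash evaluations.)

Step 1: The hash has a 216-bit output.
Step 2: Collision resistance means it should be infeasible to find any x != y with h(x) = h(y).
By the birthday bound, a generic collision search succeeds after about sqrt(2^216) = 2^(216/2) = 2^108 evaluations.
Step 3: Security level = 108 bits.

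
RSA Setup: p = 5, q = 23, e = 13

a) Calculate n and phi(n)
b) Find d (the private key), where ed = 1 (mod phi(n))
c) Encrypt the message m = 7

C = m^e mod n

Step 1: n = 5 * 23 = 115.
Step 2: phi(n) = (5-1)(23-1) = 4 * 22 = 88.
Step 3: Find d = 13^(-1) mod 88 = 61.
  Verify: 13 * 61 = 793 = 1 (mod 88).
Step 4: C = 7^13 mod 115 = 112.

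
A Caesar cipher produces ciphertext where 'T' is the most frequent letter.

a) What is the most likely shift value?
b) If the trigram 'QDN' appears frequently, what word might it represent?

Step 1: In English, 'E' is the most frequent letter (12.7%).
Step 2: The most frequent ciphertext letter is 'T' (position 19).
Step 3: Shift = (19 - 4) mod 26 = 15.
Step 4: Decrypt 'QDN' by shifting back 15:
  Q -> B
  D -> O
  N -> Y
Step 5: 'QDN' decrypts to 'BOY'.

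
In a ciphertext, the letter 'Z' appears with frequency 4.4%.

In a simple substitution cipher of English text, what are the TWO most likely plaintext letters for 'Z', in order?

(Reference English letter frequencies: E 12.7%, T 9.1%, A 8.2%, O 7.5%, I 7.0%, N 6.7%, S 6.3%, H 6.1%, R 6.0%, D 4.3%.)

Step 1: Observed frequency of 'Z' is 4.4%.
Step 2: Compute distances to each reference frequency and sort:
  D (4.3%): difference = 0.1% <-- BEST
  R (6.0%): difference = 1.6% <-- RUNNER-UP
  H (6.1%): difference = 1.7%
  S (6.3%): difference = 1.9%
  N (6.7%): difference = 2.3%
Step 3: Most likely is 'D' (4.3%, diff 0.1%); second most likely is 'R' (6.0%, diff 1.6%).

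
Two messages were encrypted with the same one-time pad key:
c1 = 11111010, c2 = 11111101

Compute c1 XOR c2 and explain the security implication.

Step 1: c1 XOR c2 = (m1 XOR k) XOR (m2 XOR k).
Step 2: By XOR associativity/commutativity: = m1 XOR m2 XOR k XOR k = m1 XOR m2.
Step 3: 11111010 XOR 11111101 = 00000111 = 7.
Step 4: The key cancels out! An attacker learns m1 XOR m2 = 7, revealing the relationship between plaintexts.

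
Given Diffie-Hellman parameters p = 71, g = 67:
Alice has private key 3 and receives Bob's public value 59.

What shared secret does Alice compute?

Step 1: s = B^a mod p = 59^3 mod 71.
  59^1 mod 71 = 59
  59^2 mod 71 = (59 * 59) mod 71 = 2
  59^3 mod 71 = (2 * 59) mod 71 = 47
Result: shared secret = 47.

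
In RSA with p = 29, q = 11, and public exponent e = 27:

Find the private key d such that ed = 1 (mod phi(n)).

Step 1: n = 29 * 11 = 319.
Step 2: phi(n) = 28 * 10 = 280.
Step 3: Find d such that 27 * d = 1 (mod 280).
Step 4: d = 27^(-1) mod 280 = 83.
Verification: 27 * 83 = 2241 = 8 * 280 + 1.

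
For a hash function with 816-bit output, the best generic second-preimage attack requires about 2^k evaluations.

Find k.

Step 1: The hash has a 816-bit output.
Step 2: Second-preimage resistance means: given a specific input x, it should be infeasible to find a different y with h(y) = h(x).
With a 816-bit output, a generic search for a second preimage costs about 2^816 evaluations (each trial matches the fixed target with probability 2^-816).
Step 3: Security level = 816 bits.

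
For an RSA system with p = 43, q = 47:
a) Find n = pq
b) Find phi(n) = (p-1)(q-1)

Step 1: n = p * q = 43 * 47 = 2021.
Step 2: phi(n) = (p-1)(q-1) = 42 * 46 = 1932.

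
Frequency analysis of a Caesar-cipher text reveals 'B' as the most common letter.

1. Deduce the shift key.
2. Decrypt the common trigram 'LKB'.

Step 1: In English, 'E' is the most frequent letter (12.7%).
Step 2: The most frequent ciphertext letter is 'B' (position 1).
Step 3: Shift = (1 - 4) mod 26 = 23.
Step 4: Decrypt 'LKB' by shifting back 23:
  L -> O
  K -> N
  B -> E
Step 5: 'LKB' decrypts to 'ONE'.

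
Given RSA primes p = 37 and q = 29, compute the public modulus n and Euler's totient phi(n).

Step 1: n = p * q = 37 * 29 = 1073.
Step 2: phi(n) = (p-1)(q-1) = 36 * 28 = 1008.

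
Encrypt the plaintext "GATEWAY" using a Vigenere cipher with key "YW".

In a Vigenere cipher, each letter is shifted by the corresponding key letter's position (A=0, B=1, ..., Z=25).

Step 1: Repeat key to match plaintext length:
  Plaintext: GATEWAY
  Key:       YWYWYWY
Step 2: Encrypt each letter:
  G(6) + Y(24) = (6+24) mod 26 = 4 = E
  A(0) + W(22) = (0+22) mod 26 = 22 = W
  T(19) + Y(24) = (19+24) mod 26 = 17 = R
  E(4) + W(22) = (4+22) mod 26 = 0 = A
  W(22) + Y(24) = (22+24) mod 26 = 20 = U
  A(0) + W(22) = (0+22) mod 26 = 22 = W
  Y(24) + Y(24) = (24+24) mod 26 = 22 = W
Ciphertext: EWRAUWW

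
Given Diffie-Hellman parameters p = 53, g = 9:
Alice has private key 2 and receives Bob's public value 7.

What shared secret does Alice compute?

Step 1: s = B^a mod p = 7^2 mod 53.
  7^1 mod 53 = 7
  7^2 mod 53 = (7 * 7) mod 53 = 49
Result: shared secret = 49.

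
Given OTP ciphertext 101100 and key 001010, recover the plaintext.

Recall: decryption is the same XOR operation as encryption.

Step 1: XOR ciphertext with key:
  Ciphertext: 101100
  Key:        001010
  XOR:        100110
Step 2: Plaintext = 100110 = 38 in decimal.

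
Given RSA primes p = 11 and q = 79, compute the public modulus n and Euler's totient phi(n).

Step 1: n = p * q = 11 * 79 = 869.
Step 2: phi(n) = (p-1)(q-1) = 10 * 78 = 780.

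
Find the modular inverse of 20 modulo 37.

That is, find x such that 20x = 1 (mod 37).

Step 1: We need x such that 20 * x = 1 (mod 37).
Step 2: Using the extended Euclidean algorithm or trial:
  20 * 13 = 260 = 7 * 37 + 1.
Step 3: Since 260 mod 37 = 1, the inverse is x = 13.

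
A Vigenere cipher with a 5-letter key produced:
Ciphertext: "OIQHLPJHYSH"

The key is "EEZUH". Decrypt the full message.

Step 1: Key 'EEZUH' has length 5. Extended key: EEZUHEEZUHE
Step 2: Decrypt each position:
  O(14) - E(4) = 10 = K
  I(8) - E(4) = 4 = E
  Q(16) - Z(25) = 17 = R
  H(7) - U(20) = 13 = N
  L(11) - H(7) = 4 = E
  P(15) - E(4) = 11 = L
  J(9) - E(4) = 5 = F
  H(7) - Z(25) = 8 = I
  Y(24) - U(20) = 4 = E
  S(18) - H(7) = 11 = L
  H(7) - E(4) = 3 = D
Plaintext: KERNELFIELD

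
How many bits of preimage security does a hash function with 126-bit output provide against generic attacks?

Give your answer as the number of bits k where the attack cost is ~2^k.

Step 1: The hash has a 126-bit output.
Step 2: Preimage resistance means: given a digest h(x), it should be infeasible to find any input that hashes to it.
With a 126-bit output there are 2^126 possible digests, so a generic brute-force preimage search costs about 2^126 evaluations.
Step 3: Security level = 126 bits.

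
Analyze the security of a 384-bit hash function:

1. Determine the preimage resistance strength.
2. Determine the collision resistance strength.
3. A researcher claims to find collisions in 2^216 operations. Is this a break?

Step 1: Preimage resistance requires brute-force of 2^384 operations.
Step 2: Collision resistance (birthday bound) = 2^(384/2) = 2^192.
Step 3: The claimed attack costs 2^216 operations.
Step 4: Since 2^216 >= 2^192, the claimed attack is no faster than the generic birthday attack, so this does not break collision resistance.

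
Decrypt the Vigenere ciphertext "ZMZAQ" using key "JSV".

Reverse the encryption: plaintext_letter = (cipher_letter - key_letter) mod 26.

Step 1: Extend key: JSVJS
Step 2: Decrypt each letter (c - k) mod 26:
  Z(25) - J(9) = (25-9) mod 26 = 16 = Q
  M(12) - S(18) = (12-18) mod 26 = 20 = U
  Z(25) - V(21) = (25-21) mod 26 = 4 = E
  A(0) - J(9) = (0-9) mod 26 = 17 = R
  Q(16) - S(18) = (16-18) mod 26 = 24 = Y
Plaintext: QUERY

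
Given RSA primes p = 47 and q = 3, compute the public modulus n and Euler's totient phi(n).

Step 1: n = p * q = 47 * 3 = 141.
Step 2: phi(n) = (p-1)(q-1) = 46 * 2 = 92.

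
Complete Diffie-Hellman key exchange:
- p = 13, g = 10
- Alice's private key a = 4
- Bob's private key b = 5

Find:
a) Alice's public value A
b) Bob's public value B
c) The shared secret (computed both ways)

Step 1: A = g^a mod p = 10^4 mod 13 = 3.
Step 2: B = g^b mod p = 10^5 mod 13 = 4.
Step 3: Alice computes s = B^a mod p = 4^4 mod 13 = 9.
Step 4: Bob computes s = A^b mod p = 3^5 mod 13 = 9.
Both sides agree: shared secret = 9.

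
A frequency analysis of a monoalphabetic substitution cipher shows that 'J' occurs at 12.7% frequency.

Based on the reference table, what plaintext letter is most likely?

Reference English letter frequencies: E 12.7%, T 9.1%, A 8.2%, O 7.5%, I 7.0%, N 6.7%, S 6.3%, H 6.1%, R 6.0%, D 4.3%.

Step 1: The observed frequency is 12.7%.
Step 2: Compare with English frequencies:
  E: 12.7% (difference: 0.0%) <-- closest
  T: 9.1% (difference: 3.6%)
  A: 8.2% (difference: 4.5%)
  O: 7.5% (difference: 5.2%)
  I: 7.0% (difference: 5.7%)
  N: 6.7% (difference: 6.0%)
  S: 6.3% (difference: 6.4%)
  H: 6.1% (difference: 6.6%)
  R: 6.0% (difference: 6.7%)
  D: 4.3% (difference: 8.4%)
Step 3: 'J' most likely represents 'E' (frequency 12.7%).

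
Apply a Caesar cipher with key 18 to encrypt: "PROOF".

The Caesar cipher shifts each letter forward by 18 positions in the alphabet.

Step 1: For each letter, shift forward by 18 positions (mod 26).
  P (position 15) -> position (15+18) mod 26 = 7 -> H
  R (position 17) -> position (17+18) mod 26 = 9 -> J
  O (position 14) -> position (14+18) mod 26 = 6 -> G
  O (position 14) -> position (14+18) mod 26 = 6 -> G
  F (position 5) -> position (5+18) mod 26 = 23 -> X
Result: HJGGX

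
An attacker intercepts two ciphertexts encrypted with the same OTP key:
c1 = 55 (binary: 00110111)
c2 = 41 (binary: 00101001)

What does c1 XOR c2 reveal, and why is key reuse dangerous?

Step 1: c1 XOR c2 = (m1 XOR k) XOR (m2 XOR k).
Step 2: By XOR associativity/commutativity: = m1 XOR m2 XOR k XOR k = m1 XOR m2.
Step 3: 00110111 XOR 00101001 = 00011110 = 30.
Step 4: The key cancels out! An attacker learns m1 XOR m2 = 30, revealing the relationship between plaintexts.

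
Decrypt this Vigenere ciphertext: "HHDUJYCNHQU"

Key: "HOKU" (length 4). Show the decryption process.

Step 1: Key 'HOKU' has length 4. Extended key: HOKUHOKUHOK
Step 2: Decrypt each position:
  H(7) - H(7) = 0 = A
  H(7) - O(14) = 19 = T
  D(3) - K(10) = 19 = T
  U(20) - U(20) = 0 = A
  J(9) - H(7) = 2 = C
  Y(24) - O(14) = 10 = K
  C(2) - K(10) = 18 = S
  N(13) - U(20) = 19 = T
  H(7) - H(7) = 0 = A
  Q(16) - O(14) = 2 = C
  U(20) - K(10) = 10 = K
Plaintext: ATTACKSTACK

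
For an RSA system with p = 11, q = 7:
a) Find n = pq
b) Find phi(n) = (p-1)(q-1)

Step 1: n = p * q = 11 * 7 = 77.
Step 2: phi(n) = (p-1)(q-1) = 10 * 6 = 60.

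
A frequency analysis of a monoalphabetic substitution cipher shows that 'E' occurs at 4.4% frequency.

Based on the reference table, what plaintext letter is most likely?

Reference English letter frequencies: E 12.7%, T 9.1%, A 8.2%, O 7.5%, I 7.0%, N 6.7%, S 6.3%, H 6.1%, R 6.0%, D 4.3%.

Step 1: The observed frequency is 4.4%.
Step 2: Compare with English frequencies:
  E: 12.7% (difference: 8.3%)
  T: 9.1% (difference: 4.7%)
  A: 8.2% (difference: 3.8%)
  O: 7.5% (difference: 3.1%)
  I: 7.0% (difference: 2.6%)
  N: 6.7% (difference: 2.3%)
  S: 6.3% (difference: 1.9%)
  H: 6.1% (difference: 1.7%)
  R: 6.0% (difference: 1.6%)
  D: 4.3% (difference: 0.1%) <-- closest
Step 3: 'E' most likely represents 'D' (frequency 4.3%).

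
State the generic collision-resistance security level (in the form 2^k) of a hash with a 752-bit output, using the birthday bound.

Step 1: The birthday paradox gives collision probability ~50% after sqrt(2^n) = 2^(n/2) hashes.
Step 2: For 752-bit output: 2^(752/2) = 2^376.
Step 3: Approximately 2^376 hash computations needed.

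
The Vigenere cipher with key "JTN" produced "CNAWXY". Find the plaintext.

Step 1: Extend key: JTNJTN
Step 2: Decrypt each letter (c - k) mod 26:
  C(2) - J(9) = (2-9) mod 26 = 19 = T
  N(13) - T(19) = (13-19) mod 26 = 20 = U
  A(0) - N(13) = (0-13) mod 26 = 13 = N
  W(22) - J(9) = (22-9) mod 26 = 13 = N
  X(23) - T(19) = (23-19) mod 26 = 4 = E
  Y(24) - N(13) = (24-13) mod 26 = 11 = L
Plaintext: TUNNEL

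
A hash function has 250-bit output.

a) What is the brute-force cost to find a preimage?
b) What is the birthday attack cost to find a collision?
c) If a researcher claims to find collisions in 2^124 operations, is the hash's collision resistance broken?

Step 1: Preimage resistance requires brute-force of 2^250 operations.
Step 2: Collision resistance (birthday bound) = 2^(250/2) = 2^125.
Step 3: The claimed attack costs 2^124 operations.
Step 4: Since 2^124 < 2^125, the claimed attack beats the generic birthday bound, so collision resistance is broken.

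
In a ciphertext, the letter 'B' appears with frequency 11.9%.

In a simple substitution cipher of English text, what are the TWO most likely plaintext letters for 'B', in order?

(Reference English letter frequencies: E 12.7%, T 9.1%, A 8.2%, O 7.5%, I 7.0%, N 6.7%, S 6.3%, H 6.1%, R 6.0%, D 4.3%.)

Step 1: Observed frequency of 'B' is 11.9%.
Step 2: Compute distances to each reference frequency and sort:
  E (12.7%): difference = 0.8% <-- BEST
  T (9.1%): difference = 2.8% <-- RUNNER-UP
  A (8.2%): difference = 3.7%
  O (7.5%): difference = 4.4%
  I (7.0%): difference = 4.9%
Step 3: Most likely is 'E' (12.7%, diff 0.8%); second most likely is 'T' (9.1%, diff 2.8%).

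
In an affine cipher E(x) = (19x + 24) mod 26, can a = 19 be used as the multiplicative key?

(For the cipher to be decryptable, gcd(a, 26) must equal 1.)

Step 1: Compute gcd(19, 26).
Step 2: gcd(19, 26) = 1.
Since gcd = 1, 19 is coprime with 26, so it is a valid key.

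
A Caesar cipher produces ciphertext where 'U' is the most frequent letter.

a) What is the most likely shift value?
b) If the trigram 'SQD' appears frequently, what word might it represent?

Step 1: In English, 'E' is the most frequent letter (12.7%).
Step 2: The most frequent ciphertext letter is 'U' (position 20).
Step 3: Shift = (20 - 4) mod 26 = 16.
Step 4: Decrypt 'SQD' by shifting back 16:
  S -> C
  Q -> A
  D -> N
Step 5: 'SQD' decrypts to 'CAN'.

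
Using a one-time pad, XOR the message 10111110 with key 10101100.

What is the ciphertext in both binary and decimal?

Step 1: Write out the XOR operation bit by bit:
  Message: 10111110
  Key:     10101100
  XOR:     00010010
Step 2: Convert to decimal: 00010010 = 18.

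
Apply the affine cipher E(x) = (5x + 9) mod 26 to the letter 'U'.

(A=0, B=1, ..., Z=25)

Step 1: Convert 'U' to number: x = 20.
Step 2: E(20) = (5 * 20 + 9) mod 26 = 109 mod 26 = 5.
Step 3: Convert 5 back to letter: F.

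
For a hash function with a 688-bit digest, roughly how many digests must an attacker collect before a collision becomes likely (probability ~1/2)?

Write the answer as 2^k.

Step 1: The birthday paradox gives collision probability ~50% after sqrt(2^n) = 2^(n/2) hashes.
Step 2: For 688-bit output: 2^(688/2) = 2^344.
Step 3: Approximately 2^344 hash computations needed.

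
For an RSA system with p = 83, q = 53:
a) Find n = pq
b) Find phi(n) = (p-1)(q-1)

Step 1: n = p * q = 83 * 53 = 4399.
Step 2: phi(n) = (p-1)(q-1) = 82 * 52 = 4264.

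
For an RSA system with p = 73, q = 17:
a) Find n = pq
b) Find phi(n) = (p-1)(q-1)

Step 1: n = p * q = 73 * 17 = 1241.
Step 2: phi(n) = (p-1)(q-1) = 72 * 16 = 1152.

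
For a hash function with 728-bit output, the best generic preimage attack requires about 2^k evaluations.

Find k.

Step 1: The hash has a 728-bit output.
Step 2: Preimage resistance means: given a digest h(x), it should be infeasible to find any input that hashes to it.
With a 728-bit output there are 2^728 possible digests, so a generic brute-force preimage search costs about 2^728 evaluations.
Step 3: Security level = 728 bits.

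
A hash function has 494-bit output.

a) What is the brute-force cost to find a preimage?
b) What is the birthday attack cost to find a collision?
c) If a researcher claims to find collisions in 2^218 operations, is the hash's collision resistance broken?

Step 1: Preimage resistance requires brute-force of 2^494 operations.
Step 2: Collision resistance (birthday bound) = 2^(494/2) = 2^247.
Step 3: The claimed attack costs 2^218 operations.
Step 4: Since 2^218 < 2^247, the claimed attack beats the generic birthday bound, so collision resistance is broken.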